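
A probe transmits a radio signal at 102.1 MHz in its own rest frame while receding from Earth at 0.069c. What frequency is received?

95.3 MHz

Relativistic Doppler for frequency: f' = f₀ · √((1 − β)/(1 + β)).
f' = 102.1 × √(0.9310/1.0690) = 102.1 × 0.93322 ≈ 95.3 MHz.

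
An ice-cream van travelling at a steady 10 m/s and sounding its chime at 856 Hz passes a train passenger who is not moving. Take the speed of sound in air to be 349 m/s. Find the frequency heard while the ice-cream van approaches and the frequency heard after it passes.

Approaching: f₁ = f · v/(v − v_s) = 856 × 349/339 ≈ 881 Hz.
Receding: f₂ = f · v/(v + v_s) = 856 × 349/359 ≈ 832 Hz.

881 Hz approaching; 832 Hz receding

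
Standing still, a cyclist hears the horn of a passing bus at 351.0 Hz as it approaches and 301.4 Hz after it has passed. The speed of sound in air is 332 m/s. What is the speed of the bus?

25 m/s

f₁/f₂ = (v + v_s)/(v − v_s), so v_s = v · (f₁ − f₂)/(f₁ + f₂).
v_s = 332 × (351.0 − 301.4)/(351.0 + 301.4) = 332 × 49.6/652.4 ≈ 25 m/s.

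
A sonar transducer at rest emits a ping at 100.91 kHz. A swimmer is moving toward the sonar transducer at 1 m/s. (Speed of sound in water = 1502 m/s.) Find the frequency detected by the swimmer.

Moving observer, stationary source: f' = f · (v + v_o)/v.
f' = 100.91 × (1502 + 1)/1502 = 100.91 × 1503/1502 ≈ 101.0 kHz.

101.0 kHz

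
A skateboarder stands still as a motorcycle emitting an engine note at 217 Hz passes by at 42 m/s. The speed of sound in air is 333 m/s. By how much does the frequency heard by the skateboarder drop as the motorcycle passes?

55.6 Hz

Approaching: f₁ = f · v/(v − v_s) = 217 × 333/291 ≈ 248.3 Hz.
Receding: f₂ = f · v/(v + v_s) = 217 × 333/375 ≈ 192.7 Hz.
Drop: f₁ − f₂ = 2f·v·v_s/(v² − v_s²) = 2 × 217 × 333 × 42/(333² − 42²) ≈ 55.6 Hz.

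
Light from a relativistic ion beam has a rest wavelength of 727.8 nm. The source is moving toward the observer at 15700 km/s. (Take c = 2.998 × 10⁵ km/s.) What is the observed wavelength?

β = v/c = 15700/299800 = 0.0524.
Relativistic Doppler for wavelength: λ' = λ₀ · √((1 − β)/(1 + β)).
λ' = 727.8 × √(0.9476/1.0524) = 727.8 × 0.94893 ≈ 690.6 nm.

690.6 nm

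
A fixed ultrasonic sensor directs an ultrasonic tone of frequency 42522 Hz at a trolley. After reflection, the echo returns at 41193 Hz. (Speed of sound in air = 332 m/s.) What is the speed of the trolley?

5.3 m/s

Double Doppler shift off a moving reflector: f₂ = f₀ · (v + u)/(v − u) (u > 0 toward emitter).
Rearranging, u = v · (f₂ − f₀)/(f₂ + f₀) = 332 × -1329/83715 ≈ -5.3 m/s.
So the trolley is moving at 5.3 m/s away from the emitter.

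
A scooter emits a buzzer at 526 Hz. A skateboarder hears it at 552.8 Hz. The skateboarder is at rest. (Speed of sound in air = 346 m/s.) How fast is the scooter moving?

f' > f, so the scooter is approaching.
f' = f · v/(v − v_s) ⇒ v_s = v · |1 − f/f'|.
v_s = 346 × |1 − 526/552.8| = 346 × 0.04848 ≈ 16.8 m/s.

16.8 m/s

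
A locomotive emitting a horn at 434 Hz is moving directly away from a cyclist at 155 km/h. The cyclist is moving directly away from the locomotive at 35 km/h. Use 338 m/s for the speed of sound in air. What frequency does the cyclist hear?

155 km/h = 43.06 m/s; 35 km/h = 9.722 m/s.
With source receding and observer receding, f' = f · (v − v_o)/(v + v_s).
f' = 434 × (338 − 9.722)/(338 + 43.06) = 434 × 328.28/381.06 ≈ 374 Hz.

374 Hz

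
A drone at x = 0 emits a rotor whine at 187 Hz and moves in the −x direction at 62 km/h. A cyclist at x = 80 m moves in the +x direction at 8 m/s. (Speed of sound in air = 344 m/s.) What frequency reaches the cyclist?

62 km/h = 17.22 m/s.
The observer lies on the +x side, so the source is heading away from the observer and the observer is heading away from the source.
With source receding and observer receding, f' = f · (v − v_o)/(v + v_s).
f' = 187 × (344 − 8)/(344 + 17.22) = 187 × 336/361.22 ≈ 174 Hz.

174 Hz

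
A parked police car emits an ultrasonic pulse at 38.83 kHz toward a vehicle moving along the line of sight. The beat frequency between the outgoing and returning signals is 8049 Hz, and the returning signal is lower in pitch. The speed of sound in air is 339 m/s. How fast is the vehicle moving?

Double Doppler shift off a moving reflector: f₂ = f₀ · (v + u)/(v − u) (u > 0 toward emitter).
Returning signal is lower, so f₂ = f₀ − Δf = 38830 − 8049 = 30781 Hz.
Rearranging, u = v · (f₂ − f₀)/(f₂ + f₀) = 339 × -8049/69611 ≈ -39 m/s.
So the vehicle is moving at 39 m/s away from the emitter.

39 m/s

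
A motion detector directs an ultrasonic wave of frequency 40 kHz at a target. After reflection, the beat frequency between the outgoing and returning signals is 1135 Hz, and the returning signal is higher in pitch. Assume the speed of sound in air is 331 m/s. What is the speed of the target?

4.6 m/s

Double Doppler shift off a moving reflector: f₂ = f₀ · (v + u)/(v − u) (u > 0 toward emitter).
Returning signal is higher, so f₂ = f₀ + Δf = 40000 + 1135 = 41135 Hz.
Rearranging, u = v · (f₂ − f₀)/(f₂ + f₀) = 331 × 1135/81135 ≈ 4.6 m/s.
So the target is moving at 4.6 m/s toward the emitter.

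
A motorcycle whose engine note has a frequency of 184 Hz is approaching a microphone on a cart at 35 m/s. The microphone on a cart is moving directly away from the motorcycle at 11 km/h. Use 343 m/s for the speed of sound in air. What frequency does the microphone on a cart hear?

11 km/h = 3.056 m/s.
Both move, so f' = f · (v − v_o)/(v − v_s).
f' = 184 × (343 − 3.056)/(343 − 35) = 184 × 339.94/308 ≈ 203 Hz.

203 Hz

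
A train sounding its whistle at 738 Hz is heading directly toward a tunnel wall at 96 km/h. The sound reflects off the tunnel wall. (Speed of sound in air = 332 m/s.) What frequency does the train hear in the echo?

96 km/h = 26.67 m/s.
The tunnel wall receives the sound from a moving source: f₁ = f₀ · v/(v − v_e) = 738 × 332/305.33 ≈ 802 Hz.
On the return leg the train is a moving observer: f₂ = f₁ · (v + v_e)/v = 802 × 358.67/332 ≈ 867 Hz.
Equivalently f₂ = f₀ · (v + v_e)/(v − v_e).

867 Hz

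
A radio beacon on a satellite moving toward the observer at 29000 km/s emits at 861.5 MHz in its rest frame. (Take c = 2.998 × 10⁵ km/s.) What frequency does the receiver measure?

949.3 MHz

β = v/c = 29000/299800 = 0.0967.
Relativistic Doppler for frequency: f' = f₀ · √((1 + β)/(1 − β)).
f' = 861.5 × √(1.0967/0.9033) = 861.5 × 1.10190 ≈ 949.3 MHz.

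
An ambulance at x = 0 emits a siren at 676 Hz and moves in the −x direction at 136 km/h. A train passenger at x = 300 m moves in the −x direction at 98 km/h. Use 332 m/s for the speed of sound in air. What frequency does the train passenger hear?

136 km/h = 37.78 m/s; 98 km/h = 27.22 m/s.
The observer lies on the +x side, so the source is heading away from the observer and the observer is heading toward the source.
Both move, so f' = f · (v + v_o)/(v + v_s).
f' = 676 × (332 + 27.22)/(332 + 37.78) = 676 × 359.22/369.78 ≈ 657 Hz.

657 Hz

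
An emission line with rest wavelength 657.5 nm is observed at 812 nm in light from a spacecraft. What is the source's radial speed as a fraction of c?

0.208

λ'/λ₀ = 1.2350 > 1 (redshift), so the source is receding.
λ'/λ₀ = √((1 + β)/(1 − β)) for a receding source ⇒ β = (r² − 1)/(r² + 1) with r = λ'/λ₀.
β = (1.5252 − 1)/(1.5252 + 1) ≈ 0.208.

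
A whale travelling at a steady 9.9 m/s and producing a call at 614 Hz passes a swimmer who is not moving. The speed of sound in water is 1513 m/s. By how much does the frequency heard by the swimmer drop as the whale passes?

8.04 Hz

Approaching: f₁ = f · v/(v − v_s) = 614 × 1513/1503.1 ≈ 618.04 Hz.
Receding: f₂ = f · v/(v + v_s) = 614 × 1513/1522.9 ≈ 610.01 Hz.
Drop: f₁ − f₂ = 2f·v·v_s/(v² − v_s²) = 2 × 614 × 1513 × 9.9/(1513² − 9.9²) ≈ 8.04 Hz.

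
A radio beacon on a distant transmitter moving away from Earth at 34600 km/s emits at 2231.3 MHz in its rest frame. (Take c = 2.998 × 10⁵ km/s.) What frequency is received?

β = v/c = 34600/299800 = 0.1154.
Relativistic Doppler for frequency: f' = f₀ · √((1 − β)/(1 + β)).
f' = 2231.3 × √(0.8846/1.1154) = 2231.3 × 0.89054 ≈ 1987.1 MHz.

1987.1 MHz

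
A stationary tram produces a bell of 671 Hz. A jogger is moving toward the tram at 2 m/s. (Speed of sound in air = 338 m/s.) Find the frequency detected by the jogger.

675 Hz

Only the observer moves, toward the source, so f' = f · (v + v_o)/v.
f' = 671 × (338 + 2)/338 = 671 × 340/338 ≈ 675 Hz.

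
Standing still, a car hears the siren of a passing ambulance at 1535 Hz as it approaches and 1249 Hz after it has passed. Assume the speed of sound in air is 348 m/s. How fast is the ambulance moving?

f₁/f₂ = (v + v_s)/(v − v_s), so v_s = v · (f₁ − f₂)/(f₁ + f₂).
v_s = 348 × (1535 − 1249)/(1535 + 1249) = 348 × 286/2784 ≈ 36 m/s.

36 m/s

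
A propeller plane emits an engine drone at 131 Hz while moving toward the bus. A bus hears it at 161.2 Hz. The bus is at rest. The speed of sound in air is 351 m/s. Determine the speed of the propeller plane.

f' = f · v/(v − v_s) ⇒ v_s = v · |1 − f/f'|.
v_s = 351 × |1 − 131/161.2| = 351 × 0.1873 ≈ 66 m/s.

66 m/s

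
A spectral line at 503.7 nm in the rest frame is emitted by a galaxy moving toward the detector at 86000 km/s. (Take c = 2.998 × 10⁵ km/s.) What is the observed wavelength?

β = v/c = 86000/299800 = 0.2869.
Relativistic Doppler for wavelength: λ' = λ₀ · √((1 − β)/(1 + β)).
λ' = 503.7 × √(0.7131/1.2869) = 503.7 × 0.74443 ≈ 375.0 nm.

375.0 nm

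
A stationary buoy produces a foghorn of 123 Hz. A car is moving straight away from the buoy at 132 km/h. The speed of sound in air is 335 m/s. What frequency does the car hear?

132 km/h = 36.67 m/s.
Only the observer moves, away from the source, so f' = f · (v − v_o)/v.
f' = 123 × (335 − 36.67)/335 = 123 × 298.33/335 ≈ 110 Hz.

110 Hz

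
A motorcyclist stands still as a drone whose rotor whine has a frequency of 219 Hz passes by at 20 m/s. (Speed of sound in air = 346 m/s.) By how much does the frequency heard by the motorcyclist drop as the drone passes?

25.4 Hz

Approaching: f₁ = f · v/(v − v_s) = 219 × 346/326 ≈ 232.4 Hz.
Receding: f₂ = f · v/(v + v_s) = 219 × 346/366 ≈ 207.0 Hz.
Drop: f₁ − f₂ = 2f·v·v_s/(v² − v_s²) = 2 × 219 × 346 × 20/(346² − 20²) ≈ 25.4 Hz.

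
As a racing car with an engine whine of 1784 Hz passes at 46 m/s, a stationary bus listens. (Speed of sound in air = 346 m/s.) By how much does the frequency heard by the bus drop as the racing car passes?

Approaching: f₁ = f · v/(v − v_s) = 1784 × 346/300 ≈ 2058 Hz.
Receding: f₂ = f · v/(v + v_s) = 1784 × 346/392 ≈ 1575 Hz.
Drop: f₁ − f₂ = 2f·v·v_s/(v² − v_s²) = 2 × 1784 × 346 × 46/(346² − 46²) ≈ 483 Hz.

483 Hz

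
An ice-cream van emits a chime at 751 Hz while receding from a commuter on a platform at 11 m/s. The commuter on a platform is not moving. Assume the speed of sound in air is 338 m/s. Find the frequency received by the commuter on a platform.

Moving source, stationary observer: f' = f · v/(v + v_s) since the source is receding.
f' = 751 × 338/(338 + 11) = 751 × 338/349 ≈ 727 Hz.

727 Hz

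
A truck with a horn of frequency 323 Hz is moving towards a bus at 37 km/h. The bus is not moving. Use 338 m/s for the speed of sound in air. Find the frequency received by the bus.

333 Hz

37 km/h = 10.28 m/s.
Moving source, stationary observer: f' = f · v/(v − v_s) since the source is approaching.
f' = 323 × 338/(338 − 10.28) = 323 × 338/327.7 ≈ 333 Hz.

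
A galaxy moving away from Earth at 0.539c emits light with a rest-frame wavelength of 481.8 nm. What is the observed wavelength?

Relativistic Doppler for wavelength: λ' = λ₀ · √((1 + β)/(1 − β)).
λ' = 481.8 × √(1.5390/0.4610) = 481.8 × 1.82713 ≈ 880.3 nm.

880.3 nm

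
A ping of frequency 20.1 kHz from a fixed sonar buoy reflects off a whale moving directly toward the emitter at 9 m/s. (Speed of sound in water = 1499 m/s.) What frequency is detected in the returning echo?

The whale first receives the wave as a moving observer: f₁ = f₀ · (v + u)/v = 20.1 × (1499 + 9)/1499 ≈ 20.2 kHz.
On reflection it acts as a source moving toward the stationary detector: f₂ = f₁ · v/(v − u) = 20.2 × 1499/1490 ≈ 20.3 kHz.

20.3 kHz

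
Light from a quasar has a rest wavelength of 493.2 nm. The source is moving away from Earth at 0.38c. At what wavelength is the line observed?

Relativistic Doppler for wavelength: λ' = λ₀ · √((1 + β)/(1 − β)).
λ' = 493.2 × √(1.3800/0.6200) = 493.2 × 1.49191 ≈ 735.8 nm.

735.8 nm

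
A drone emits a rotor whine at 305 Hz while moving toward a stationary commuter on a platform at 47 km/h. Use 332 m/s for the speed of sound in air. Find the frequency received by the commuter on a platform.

47 km/h = 13.06 m/s.
Moving source, stationary observer: f' = f · v/(v − v_s) since the source is approaching.
f' = 305 × 332/(332 − 13.06) = 305 × 332/318.9 ≈ 317 Hz.

317 Hz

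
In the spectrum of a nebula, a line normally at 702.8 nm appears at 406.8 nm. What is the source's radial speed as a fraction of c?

λ'/λ₀ = 0.5788 < 1 (blueshift), so the source is approaching.
λ'/λ₀ = √((1 − β)/(1 + β)) for an approaching source ⇒ β = (1 − r²)/(1 + r²) with r = λ'/λ₀.
β = (1 − 0.3350)/(1 + 0.3350) ≈ 0.498.

0.498c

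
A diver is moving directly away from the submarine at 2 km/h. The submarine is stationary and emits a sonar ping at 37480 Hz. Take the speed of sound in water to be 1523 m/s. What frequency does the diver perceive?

2 km/h = 0.5556 m/s.
Only the observer moves, away from the source, so f' = f · (v − v_o)/v.
f' = 37480 × (1523 − 0.5556)/1523 = 37480 × 1522.4/1523 ≈ 37466 Hz.

37466 Hz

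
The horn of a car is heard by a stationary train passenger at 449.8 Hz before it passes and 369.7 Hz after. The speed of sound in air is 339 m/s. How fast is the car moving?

33 m/s

f₁/f₂ = (v + v_s)/(v − v_s), so v_s = v · (f₁ − f₂)/(f₁ + f₂).
v_s = 339 × (449.8 − 369.7)/(449.8 + 369.7) = 339 × 80.1/819.5 ≈ 33 m/s.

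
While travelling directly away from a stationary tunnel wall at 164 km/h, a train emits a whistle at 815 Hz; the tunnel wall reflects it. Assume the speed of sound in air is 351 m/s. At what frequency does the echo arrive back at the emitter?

628 Hz

164 km/h = 45.56 m/s.
The tunnel wall receives the sound from a moving source: f₁ = f₀ · v/(v + v_e) = 815 × 351/396.56 ≈ 721 Hz.
On the return leg the train is a moving observer: f₂ = f₁ · (v − v_e)/v = 721 × 305.44/351 ≈ 628 Hz.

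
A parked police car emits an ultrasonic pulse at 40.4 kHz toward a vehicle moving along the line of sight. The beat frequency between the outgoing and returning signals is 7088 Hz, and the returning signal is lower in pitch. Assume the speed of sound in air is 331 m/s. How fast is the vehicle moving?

32 m/s

Double Doppler shift off a moving reflector: f₂ = f₀ · (v + u)/(v − u) (u > 0 toward emitter).
Returning signal is lower, so f₂ = f₀ − Δf = 40400 − 7088 = 33312 Hz.
Rearranging, u = v · (f₂ − f₀)/(f₂ + f₀) = 331 × -7088/73712 ≈ -32 m/s.
So the vehicle is moving at 32 m/s away from the emitter.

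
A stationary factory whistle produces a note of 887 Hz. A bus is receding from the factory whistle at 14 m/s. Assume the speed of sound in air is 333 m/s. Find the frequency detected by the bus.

850 Hz

Only the observer moves, away from the source, so f' = f · (v − v_o)/v.
f' = 887 × (333 − 14)/333 = 887 × 319/333 ≈ 850 Hz.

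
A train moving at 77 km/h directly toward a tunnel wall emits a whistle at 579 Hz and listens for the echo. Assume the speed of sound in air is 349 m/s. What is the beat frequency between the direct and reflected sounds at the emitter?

77 km/h = 21.39 m/s.
The tunnel wall receives the sound from a moving source: f₁ = f₀ · v/(v − v_e) = 579 × 349/327.61 ≈ 616.8 Hz.
On the return leg the train is a moving observer: f₂ = f₁ · (v + v_e)/v = 616.8 × 370.39/349 ≈ 654.6 Hz.
Beat against the emitted tone: |f₂ − f₀| = 2v_e·f₀/(v − v_e) = 2 × 21.39 × 579/327.61 ≈ 76 Hz.

76 Hz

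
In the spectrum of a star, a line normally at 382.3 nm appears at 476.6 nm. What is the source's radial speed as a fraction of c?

λ'/λ₀ = 1.2467 > 1 (redshift), so the source is receding.
λ'/λ₀ = √((1 + β)/(1 − β)) for a receding source ⇒ β = (r² − 1)/(r² + 1) with r = λ'/λ₀.
β = (1.5542 − 1)/(1.5542 + 1) ≈ 0.217.

0.217c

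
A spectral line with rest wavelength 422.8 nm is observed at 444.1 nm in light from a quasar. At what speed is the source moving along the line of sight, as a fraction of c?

0.049

λ'/λ₀ = 1.0504 > 1 (redshift), so the source is receding.
λ'/λ₀ = √((1 + β)/(1 − β)) for a receding source ⇒ β = (r² − 1)/(r² + 1) with r = λ'/λ₀.
β = (1.1033 − 1)/(1.1033 + 1) ≈ 0.049.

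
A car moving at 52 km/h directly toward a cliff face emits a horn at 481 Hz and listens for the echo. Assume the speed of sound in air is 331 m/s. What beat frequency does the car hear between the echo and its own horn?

52 km/h = 14.44 m/s.
The cliff face receives the sound from a moving source: f₁ = f₀ · v/(v − v_e) = 481 × 331/316.56 ≈ 502.9 Hz.
On the return leg the car is a moving observer: f₂ = f₁ · (v + v_e)/v = 502.9 × 345.44/331 ≈ 524.9 Hz.
Beat against the emitted tone: |f₂ − f₀| = 2v_e·f₀/(v − v_e) = 2 × 14.44 × 481/316.56 ≈ 43.9 Hz.

43.9 Hz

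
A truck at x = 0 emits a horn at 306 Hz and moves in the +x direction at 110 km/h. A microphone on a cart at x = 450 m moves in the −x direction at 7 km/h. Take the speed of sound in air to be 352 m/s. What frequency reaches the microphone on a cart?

110 km/h = 30.56 m/s; 7 km/h = 1.944 m/s.
The observer lies on the +x side, so the source is heading toward the observer and the observer is heading toward the source.
With source approaching and observer approaching, f' = f · (v + v_o)/(v − v_s).
f' = 306 × (352 + 1.944)/(352 − 30.56) = 306 × 353.94/321.44 ≈ 337 Hz.

337 Hz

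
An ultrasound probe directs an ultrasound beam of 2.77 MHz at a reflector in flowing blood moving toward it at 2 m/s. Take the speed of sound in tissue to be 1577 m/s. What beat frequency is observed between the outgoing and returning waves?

The reflector in flowing blood first receives the wave as a moving observer: f₁ = f₀ · (v + u)/v = 2.77 × (1577 + 2)/1577 ≈ 2.77351 MHz.
On reflection it acts as a source moving toward the stationary detector: f₂ = f₁ · v/(v − u) = 2.77351 × 1577/1575 ≈ 2.77703 MHz.
Equivalently f₂ = f₀ · (v + u)/(v − u).
Beat frequency (with f₀ = 2770000 Hz): |f₂ − f₀| = 2u·f₀/(v − u) = 2 × 2 × 2770000/1575 ≈ 7035 Hz.

7035 Hz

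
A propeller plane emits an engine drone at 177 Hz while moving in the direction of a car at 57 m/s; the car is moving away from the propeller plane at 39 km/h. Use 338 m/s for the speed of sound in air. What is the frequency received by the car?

39 km/h = 10.83 m/s.
General Doppler shift: f' = f · (v − v_o)/(v − v_s).
f' = 177 × (338 − 10.83)/(338 − 57) = 177 × 327.17/281 ≈ 206 Hz.

206 Hz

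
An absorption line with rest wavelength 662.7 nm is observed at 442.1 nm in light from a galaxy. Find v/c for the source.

λ'/λ₀ = 0.6671 < 1 (blueshift), so the source is approaching.
λ'/λ₀ = √((1 − β)/(1 + β)) for an approaching source ⇒ β = (1 − r²)/(1 + r²) with r = λ'/λ₀.
β = (1 − 0.4450)/(1 + 0.4450) ≈ 0.384.

0.384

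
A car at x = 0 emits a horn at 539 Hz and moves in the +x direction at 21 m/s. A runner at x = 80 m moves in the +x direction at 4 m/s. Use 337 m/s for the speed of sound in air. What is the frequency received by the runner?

568 Hz

The observer lies on the +x side, so the source is heading toward the observer and the observer is heading away from the source.
With source approaching and observer receding, f' = f · (v − v_o)/(v − v_s).
f' = 539 × (337 − 4)/(337 − 21) = 539 × 333/316 ≈ 568 Hz.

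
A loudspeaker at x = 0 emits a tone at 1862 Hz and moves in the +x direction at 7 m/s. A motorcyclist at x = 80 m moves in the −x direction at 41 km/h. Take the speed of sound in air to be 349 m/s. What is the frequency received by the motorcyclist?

1962 Hz

41 km/h = 11.39 m/s.
The observer lies on the +x side, so the source is heading toward the observer and the observer is heading toward the source.
General Doppler shift: f' = f · (v + v_o)/(v − v_s).
f' = 1862 × (349 + 11.39)/(349 − 7) = 1862 × 360.39/342 ≈ 1962 Hz.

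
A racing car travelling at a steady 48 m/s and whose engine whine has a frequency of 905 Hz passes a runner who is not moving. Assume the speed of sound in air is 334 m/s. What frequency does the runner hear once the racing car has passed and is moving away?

Receding: f₂ = f · v/(v + v_s) = 905 × 334/382 ≈ 791 Hz.

791 Hz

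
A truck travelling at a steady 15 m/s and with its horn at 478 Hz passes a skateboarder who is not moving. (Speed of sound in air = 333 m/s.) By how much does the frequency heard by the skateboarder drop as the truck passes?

Approaching: f₁ = f · v/(v − v_s) = 478 × 333/318 ≈ 500.5 Hz.
Receding: f₂ = f · v/(v + v_s) = 478 × 333/348 ≈ 457.4 Hz.
Drop: f₁ − f₂ = 2f·v·v_s/(v² − v_s²) = 2 × 478 × 333 × 15/(333² − 15²) ≈ 43.2 Hz.

43.2 Hz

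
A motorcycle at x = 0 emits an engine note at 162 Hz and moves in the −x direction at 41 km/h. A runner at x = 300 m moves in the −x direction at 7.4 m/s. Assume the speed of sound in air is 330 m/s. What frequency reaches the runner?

160 Hz

41 km/h = 11.39 m/s.
The observer lies on the +x side, so the source is heading away from the observer and the observer is heading toward the source.
General Doppler shift: f' = f · (v + v_o)/(v + v_s).
f' = 162 × (330 + 7.4)/(330 + 11.39) = 162 × 337.4/341.39 ≈ 160 Hz.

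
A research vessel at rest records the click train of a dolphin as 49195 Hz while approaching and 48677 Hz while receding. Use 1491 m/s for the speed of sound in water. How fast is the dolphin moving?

f₁/f₂ = (v + v_s)/(v − v_s), so v_s = v · (f₁ − f₂)/(f₁ + f₂).
v_s = 1491 × (49195 − 48677)/(49195 + 48677) = 1491 × 518/97872 ≈ 7.9 m/s.

7.9 m/s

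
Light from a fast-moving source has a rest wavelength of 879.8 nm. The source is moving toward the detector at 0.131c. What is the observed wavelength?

Relativistic Doppler for wavelength: λ' = λ₀ · √((1 − β)/(1 + β)).
λ' = 879.8 × √(0.8690/1.1310) = 879.8 × 0.87655 ≈ 771.2 nm.

771.2 nm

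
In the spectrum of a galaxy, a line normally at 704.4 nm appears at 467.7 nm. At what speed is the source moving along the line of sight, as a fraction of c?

λ'/λ₀ = 0.6640 < 1 (blueshift), so the source is approaching.
λ'/λ₀ = √((1 − β)/(1 + β)) for an approaching source ⇒ β = (1 − r²)/(1 + r²) with r = λ'/λ₀.
β = (1 − 0.4409)/(1 + 0.4409) ≈ 0.388.

0.388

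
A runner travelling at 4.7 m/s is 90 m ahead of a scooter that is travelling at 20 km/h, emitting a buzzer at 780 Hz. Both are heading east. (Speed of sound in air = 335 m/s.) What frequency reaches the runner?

782 Hz

20 km/h = 5.556 m/s.
The runner is ahead, so the scooter is moving toward it while the runner is moving away from the scooter.
With source approaching and observer receding, f' = f · (v − v_o)/(v − v_s).
f' = 780 × (335 − 4.7)/(335 − 5.556) = 780 × 330.3/329.44 ≈ 782 Hz.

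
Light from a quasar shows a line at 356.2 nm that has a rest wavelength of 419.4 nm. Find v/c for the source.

λ'/λ₀ = 0.8493 < 1 (blueshift), so the source is approaching.
λ'/λ₀ = √((1 − β)/(1 + β)) for an approaching source ⇒ β = (1 − r²)/(1 + r²) with r = λ'/λ₀.
β = (1 − 0.7213)/(1 + 0.7213) ≈ 0.162.

0.162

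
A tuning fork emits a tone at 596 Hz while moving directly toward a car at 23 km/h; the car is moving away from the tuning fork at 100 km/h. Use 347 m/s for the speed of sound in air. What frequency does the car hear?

23 km/h = 6.389 m/s; 100 km/h = 27.78 m/s.
With source approaching and observer receding, f' = f · (v − v_o)/(v − v_s).
f' = 596 × (347 − 27.78)/(347 − 6.389) = 596 × 319.22/340.61 ≈ 559 Hz.

559 Hz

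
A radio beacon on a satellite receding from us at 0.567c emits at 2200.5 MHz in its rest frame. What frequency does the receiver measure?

Relativistic Doppler for frequency: f' = f₀ · √((1 − β)/(1 + β)).
f' = 2200.5 × √(0.4330/1.5670) = 2200.5 × 0.52567 ≈ 1156.7 MHz.

1156.7 MHz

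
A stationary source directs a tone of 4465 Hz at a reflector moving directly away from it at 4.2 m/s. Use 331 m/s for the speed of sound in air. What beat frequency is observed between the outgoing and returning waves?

The reflector first receives the wave as a moving observer: f₁ = f₀ · (v − u)/v = 4465 × (331 − 4.2)/331 ≈ 4408.3 Hz.
On reflection it acts as a source moving away from the stationary detector: f₂ = f₁ · v/(v + u) = 4408.3 × 331/335.2 ≈ 4353.1 Hz.
Beat frequency: |f₂ − f₀| = 2u·f₀/(v + u) = 2 × 4.2 × 4465/335.2 ≈ 112 Hz.

112 Hz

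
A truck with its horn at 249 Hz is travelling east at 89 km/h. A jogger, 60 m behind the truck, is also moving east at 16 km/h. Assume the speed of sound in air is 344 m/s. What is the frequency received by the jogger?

235 Hz

89 km/h = 24.72 m/s; 16 km/h = 4.444 m/s.
The jogger is behind, so the truck is moving away from it while the jogger is moving toward the truck.
General Doppler shift: f' = f · (v + v_o)/(v + v_s).
f' = 249 × (344 + 4.444)/(344 + 24.72) = 249 × 348.44/368.72 ≈ 235 Hz.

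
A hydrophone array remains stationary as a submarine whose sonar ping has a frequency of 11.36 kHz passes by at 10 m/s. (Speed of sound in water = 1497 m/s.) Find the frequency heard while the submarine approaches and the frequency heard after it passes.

11.44 kHz approaching; 11.28 kHz receding

Approaching: f₁ = f · v/(v − v_s) = 11.36 × 1497/1487 ≈ 11.44 kHz.
Receding: f₂ = f · v/(v + v_s) = 11.36 × 1497/1507 ≈ 11.28 kHz.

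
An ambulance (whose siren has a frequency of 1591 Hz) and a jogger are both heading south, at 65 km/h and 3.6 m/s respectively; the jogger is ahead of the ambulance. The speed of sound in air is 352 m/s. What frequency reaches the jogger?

65 km/h = 18.06 m/s.
The jogger is ahead, so the ambulance is moving toward it while the jogger is moving away from the ambulance.
With source approaching and observer receding, f' = f · (v − v_o)/(v − v_s).
f' = 1591 × (352 − 3.6)/(352 − 18.06) = 1591 × 348.4/333.94 ≈ 1660 Hz.

1660 Hz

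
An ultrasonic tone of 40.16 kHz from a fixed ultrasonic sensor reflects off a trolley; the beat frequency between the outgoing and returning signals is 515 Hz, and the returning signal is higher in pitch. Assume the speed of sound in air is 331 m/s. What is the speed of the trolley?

Double Doppler shift off a moving reflector: f₂ = f₀ · (v + u)/(v − u) (u > 0 toward emitter).
Returning signal is higher, so f₂ = f₀ + Δf = 40160 + 515 = 40675 Hz.
Rearranging, u = v · (f₂ − f₀)/(f₂ + f₀) = 331 × 515/80835 ≈ 2.11 m/s.
So the trolley is moving at 2.11 m/s toward the emitter.

2.11 m/s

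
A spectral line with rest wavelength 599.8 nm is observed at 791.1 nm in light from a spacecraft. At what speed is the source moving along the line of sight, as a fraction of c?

λ'/λ₀ = 1.3189 > 1 (redshift), so the source is receding.
λ'/λ₀ = √((1 + β)/(1 − β)) for a receding source ⇒ β = (r² − 1)/(r² + 1) with r = λ'/λ₀.
β = (1.7396 − 1)/(1.7396 + 1) ≈ 0.270.

0.270c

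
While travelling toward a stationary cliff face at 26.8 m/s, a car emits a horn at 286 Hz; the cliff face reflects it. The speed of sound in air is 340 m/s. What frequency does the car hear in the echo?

The cliff face receives the sound from a moving source: f₁ = f₀ · v/(v − v_e) = 286 × 340/313.2 ≈ 310 Hz.
On the return leg the car is a moving observer: f₂ = f₁ · (v + v_e)/v = 310 × 366.8/340 ≈ 335 Hz.
Equivalently f₂ = f₀ · (v + v_e)/(v − v_e).

335 Hz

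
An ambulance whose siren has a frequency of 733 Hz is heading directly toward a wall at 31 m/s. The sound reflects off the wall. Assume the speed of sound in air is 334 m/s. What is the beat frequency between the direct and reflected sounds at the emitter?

150 Hz

The wall receives the sound from a moving source: f₁ = f₀ · v/(v − v_e) = 733 × 334/303 ≈ 808.0 Hz.
On the return leg the ambulance is a moving observer: f₂ = f₁ · (v + v_e)/v = 808.0 × 365/334 ≈ 883.0 Hz.
Beat against the emitted tone: |f₂ − f₀| = 2v_e·f₀/(v − v_e) = 2 × 31 × 733/303 ≈ 150 Hz.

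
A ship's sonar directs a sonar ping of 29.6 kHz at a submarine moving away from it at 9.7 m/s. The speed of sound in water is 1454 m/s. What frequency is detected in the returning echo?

29.2 kHz

At the submarine (a moving observer), f₁ = f₀ · (v − u)/v = 29.6 × 1444.3/1454 ≈ 29.4 kHz.
The reflection then acts as a moving source: f₂ = f₁ · v/(v + u) ≈ 29.2 kHz.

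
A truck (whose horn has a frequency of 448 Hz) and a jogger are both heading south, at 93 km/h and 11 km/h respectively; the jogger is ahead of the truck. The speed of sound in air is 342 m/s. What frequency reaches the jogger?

480 Hz

93 km/h = 25.83 m/s; 11 km/h = 3.056 m/s.
The jogger is ahead, so the truck is moving toward it while the jogger is moving away from the truck.
General Doppler shift: f' = f · (v − v_o)/(v − v_s).
f' = 448 × (342 − 3.056)/(342 − 25.83) = 448 × 338.94/316.17 ≈ 480 Hz.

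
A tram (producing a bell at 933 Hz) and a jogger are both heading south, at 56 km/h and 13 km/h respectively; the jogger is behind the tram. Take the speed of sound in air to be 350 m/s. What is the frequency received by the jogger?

56 km/h = 15.56 m/s; 13 km/h = 3.611 m/s.
The jogger is behind, so the tram is moving away from it while the jogger is moving toward the tram.
Both move, so f' = f · (v + v_o)/(v + v_s).
f' = 933 × (350 + 3.611)/(350 + 15.56) = 933 × 353.61/365.56 ≈ 903 Hz.

903 Hz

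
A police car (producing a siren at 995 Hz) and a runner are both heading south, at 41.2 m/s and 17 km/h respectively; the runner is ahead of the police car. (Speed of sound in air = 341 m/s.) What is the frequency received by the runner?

17 km/h = 4.722 m/s.
The runner is ahead, so the police car is moving toward it while the runner is moving away from the police car.
With source approaching and observer receding, f' = f · (v − v_o)/(v − v_s).
f' = 995 × (341 − 4.722)/(341 − 41.2) = 995 × 336.28/299.8 ≈ 1116 Hz.

1116 Hz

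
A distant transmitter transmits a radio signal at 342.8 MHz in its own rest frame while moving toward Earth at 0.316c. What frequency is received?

475.5 MHz

Relativistic Doppler for frequency: f' = f₀ · √((1 + β)/(1 − β)).
f' = 342.8 × √(1.3160/0.6840) = 342.8 × 1.38707 ≈ 475.5 MHz.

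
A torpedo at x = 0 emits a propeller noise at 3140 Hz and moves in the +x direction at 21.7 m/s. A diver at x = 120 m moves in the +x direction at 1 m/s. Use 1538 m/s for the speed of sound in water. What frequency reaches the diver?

3183 Hz

The observer lies on the +x side, so the source is heading toward the observer and the observer is heading away from the source.
With source approaching and observer receding, f' = f · (v − v_o)/(v − v_s).
f' = 3140 × (1538 − 1)/(1538 − 21.7) = 3140 × 1537/1516.3 ≈ 3183 Hz.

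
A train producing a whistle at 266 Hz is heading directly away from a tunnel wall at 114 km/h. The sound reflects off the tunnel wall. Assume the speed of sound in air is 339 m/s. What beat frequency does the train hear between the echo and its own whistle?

114 km/h = 31.67 m/s.
The tunnel wall receives the sound from a moving source: f₁ = f₀ · v/(v + v_e) = 266 × 339/370.67 ≈ 243.3 Hz.
On the return leg the train is a moving observer: f₂ = f₁ · (v − v_e)/v = 243.3 × 307.33/339 ≈ 220.6 Hz.
Beat against the emitted tone: |f₂ − f₀| = 2v_e·f₀/(v + v_e) = 2 × 31.67 × 266/370.67 ≈ 45.4 Hz.

45.4 Hz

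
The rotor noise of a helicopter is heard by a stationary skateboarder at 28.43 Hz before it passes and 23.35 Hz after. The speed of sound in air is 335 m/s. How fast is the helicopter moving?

33 m/s

f₁/f₂ = (v + v_s)/(v − v_s), so v_s = v · (f₁ − f₂)/(f₁ + f₂).
v_s = 335 × (28.43 − 23.35)/(28.43 + 23.35) = 335 × 5.08/51.78 ≈ 33 m/s.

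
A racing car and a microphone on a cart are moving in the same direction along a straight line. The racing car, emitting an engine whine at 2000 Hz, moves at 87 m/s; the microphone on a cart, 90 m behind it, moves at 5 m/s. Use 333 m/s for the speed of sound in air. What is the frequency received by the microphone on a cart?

The microphone on a cart is behind, so the racing car is moving away from it while the microphone on a cart is moving toward the racing car.
With source receding and observer approaching, f' = f · (v + v_o)/(v + v_s).
f' = 2000 × (333 + 5)/(333 + 87) = 2000 × 338/420 ≈ 1610 Hz.

1610 Hz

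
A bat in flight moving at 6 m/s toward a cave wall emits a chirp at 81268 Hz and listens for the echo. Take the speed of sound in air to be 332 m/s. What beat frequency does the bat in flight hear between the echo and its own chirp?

2991 Hz

The cave wall receives the sound from a moving source: f₁ = f₀ · v/(v − v_e) = 81268 × 332/326 ≈ 82764 Hz.
On the return leg the bat in flight is a moving observer: f₂ = f₁ · (v + v_e)/v = 82764 × 338/332 ≈ 84259 Hz.
Beat against the emitted tone: |f₂ − f₀| = 2v_e·f₀/(v − v_e) = 2 × 6 × 81268/326 ≈ 2991 Hz.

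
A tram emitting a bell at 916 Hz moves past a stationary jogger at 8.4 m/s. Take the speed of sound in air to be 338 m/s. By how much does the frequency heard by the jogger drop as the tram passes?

Approaching: f₁ = f · v/(v − v_s) = 916 × 338/329.6 ≈ 939.3 Hz.
Receding: f₂ = f · v/(v + v_s) = 916 × 338/346.4 ≈ 893.8 Hz.
Drop: f₁ − f₂ = 2f·v·v_s/(v² − v_s²) = 2 × 916 × 338 × 8.4/(338² − 8.4²) ≈ 45.6 Hz.

45.6 Hz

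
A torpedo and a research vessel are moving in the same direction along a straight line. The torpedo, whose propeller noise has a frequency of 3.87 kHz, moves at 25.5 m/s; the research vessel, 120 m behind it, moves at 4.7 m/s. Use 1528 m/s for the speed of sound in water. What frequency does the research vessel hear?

3.82 kHz

The research vessel is behind, so the torpedo is moving away from it while the research vessel is moving toward the torpedo.
Both move, so f' = f · (v + v_o)/(v + v_s).
f' = 3.87 × (1528 + 4.7)/(1528 + 25.5) = 3.87 × 1532.7/1553.5 ≈ 3.82 kHz.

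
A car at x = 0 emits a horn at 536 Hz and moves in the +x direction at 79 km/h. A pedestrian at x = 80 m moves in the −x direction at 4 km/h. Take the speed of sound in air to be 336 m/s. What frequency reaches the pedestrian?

575 Hz

79 km/h = 21.94 m/s; 4 km/h = 1.111 m/s.
The observer lies on the +x side, so the source is heading toward the observer and the observer is heading toward the source.
Both move, so f' = f · (v + v_o)/(v − v_s).
f' = 536 × (336 + 1.111)/(336 − 21.94) = 536 × 337.11/314.06 ≈ 575 Hz.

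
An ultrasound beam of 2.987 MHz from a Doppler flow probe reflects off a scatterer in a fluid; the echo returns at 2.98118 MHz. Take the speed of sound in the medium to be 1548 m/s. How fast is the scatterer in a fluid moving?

1.51 m/s

Double Doppler shift off a moving reflector: f₂ = f₀ · (v + u)/(v − u) (u > 0 toward emitter).
Rearranging, u = v · (f₂ − f₀)/(f₂ + f₀) = 1548 × -0.00582/5.96818 ≈ -1.51 m/s.
So the scatterer in a fluid is moving at 1.51 m/s away from the emitter.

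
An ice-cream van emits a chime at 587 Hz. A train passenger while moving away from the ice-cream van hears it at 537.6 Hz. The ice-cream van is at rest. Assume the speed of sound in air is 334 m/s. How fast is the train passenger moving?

f' = f · (v − v_o)/v ⇒ v_o = v · |f'/f − 1|.
v_o = 334 × |537.6/587 − 1| = 334 × 0.08416 ≈ 28 m/s.

28 m/s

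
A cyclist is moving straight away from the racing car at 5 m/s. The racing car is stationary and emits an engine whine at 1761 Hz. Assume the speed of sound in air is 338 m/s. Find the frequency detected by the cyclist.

Only the observer moves, away from the source, so f' = f · (v − v_o)/v.
f' = 1761 × (338 − 5)/338 = 1761 × 333/338 ≈ 1735 Hz.

1735 Hz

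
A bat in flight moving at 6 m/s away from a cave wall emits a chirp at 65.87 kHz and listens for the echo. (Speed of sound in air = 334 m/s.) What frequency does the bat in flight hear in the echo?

The cave wall receives the sound from a moving source: f₁ = f₀ · v/(v + v_e) = 65.87 × 334/340 ≈ 64.7 kHz.
On the return leg the bat in flight is a moving observer: f₂ = f₁ · (v − v_e)/v = 64.7 × 328/334 ≈ 63.5 kHz.

63.5 kHz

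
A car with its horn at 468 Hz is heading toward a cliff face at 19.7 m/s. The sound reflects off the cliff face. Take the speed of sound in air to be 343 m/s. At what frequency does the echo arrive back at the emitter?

525 Hz

The cliff face receives the sound from a moving source: f₁ = f₀ · v/(v − v_e) = 468 × 343/323.3 ≈ 497 Hz.
On the return leg the car is a moving observer: f₂ = f₁ · (v + v_e)/v = 497 × 362.7/343 ≈ 525 Hz.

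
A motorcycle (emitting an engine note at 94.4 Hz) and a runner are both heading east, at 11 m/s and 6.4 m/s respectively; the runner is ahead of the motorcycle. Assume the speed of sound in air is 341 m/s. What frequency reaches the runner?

96 Hz

The runner is ahead, so the motorcycle is moving toward it while the runner is moving away from the motorcycle.
General Doppler shift: f' = f · (v − v_o)/(v − v_s).
f' = 94.4 × (341 − 6.4)/(341 − 11) = 94.4 × 334.6/330 ≈ 96 Hz.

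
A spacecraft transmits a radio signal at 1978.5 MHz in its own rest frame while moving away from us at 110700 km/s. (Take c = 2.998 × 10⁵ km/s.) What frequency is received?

β = v/c = 110700/299800 = 0.3692.
Relativistic Doppler for frequency: f' = f₀ · √((1 − β)/(1 + β)).
f' = 1978.5 × √(0.6308/1.3692) = 1978.5 × 0.67872 ≈ 1342.8 MHz.

1342.8 MHz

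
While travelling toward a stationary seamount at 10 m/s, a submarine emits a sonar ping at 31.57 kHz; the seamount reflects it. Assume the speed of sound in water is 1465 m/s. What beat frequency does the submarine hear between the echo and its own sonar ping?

434 Hz

The seamount receives the sound from a moving source: f₁ = f₀ · v/(v − v_e) = 31.57 × 1465/1455 ≈ 31.787 kHz.
On the return leg the submarine is a moving observer: f₂ = f₁ · (v + v_e)/v = 31.787 × 1475/1465 ≈ 32.004 kHz.
Equivalently f₂ = f₀ · (v + v_e)/(v − v_e).
Beat against the emitted tone (with f₀ = 31570 Hz): |f₂ − f₀| = 2v_e·f₀/(v − v_e) = 2 × 10 × 31570/1455 ≈ 434 Hz.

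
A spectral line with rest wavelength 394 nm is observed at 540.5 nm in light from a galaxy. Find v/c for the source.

λ'/λ₀ = 1.3718 > 1 (redshift), so the source is receding.
λ'/λ₀ = √((1 + β)/(1 − β)) for a receding source ⇒ β = (r² − 1)/(r² + 1) with r = λ'/λ₀.
β = (1.8819 − 1)/(1.8819 + 1) ≈ 0.306.

0.306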